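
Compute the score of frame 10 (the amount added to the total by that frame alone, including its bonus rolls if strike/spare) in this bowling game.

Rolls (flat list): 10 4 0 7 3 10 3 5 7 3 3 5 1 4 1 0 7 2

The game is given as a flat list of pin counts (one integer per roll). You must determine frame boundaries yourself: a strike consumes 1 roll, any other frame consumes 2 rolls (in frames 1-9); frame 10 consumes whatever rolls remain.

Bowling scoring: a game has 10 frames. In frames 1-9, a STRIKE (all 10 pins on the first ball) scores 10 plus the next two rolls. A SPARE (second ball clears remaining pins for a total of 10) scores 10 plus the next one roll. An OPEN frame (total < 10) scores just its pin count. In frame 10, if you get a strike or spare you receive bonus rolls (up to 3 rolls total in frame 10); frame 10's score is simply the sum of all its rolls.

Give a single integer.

Answer: 9

Derivation:
Frame 1: STRIKE. 10 + next two rolls (4+0) = 14. Cumulative: 14
Frame 2: OPEN (4+0=4). Cumulative: 18
Frame 3: SPARE (7+3=10). 10 + next roll (10) = 20. Cumulative: 38
Frame 4: STRIKE. 10 + next two rolls (3+5) = 18. Cumulative: 56
Frame 5: OPEN (3+5=8). Cumulative: 64
Frame 6: SPARE (7+3=10). 10 + next roll (3) = 13. Cumulative: 77
Frame 7: OPEN (3+5=8). Cumulative: 85
Frame 8: OPEN (1+4=5). Cumulative: 90
Frame 9: OPEN (1+0=1). Cumulative: 91
Frame 10: OPEN. Sum of all frame-10 rolls (7+2) = 9. Cumulative: 100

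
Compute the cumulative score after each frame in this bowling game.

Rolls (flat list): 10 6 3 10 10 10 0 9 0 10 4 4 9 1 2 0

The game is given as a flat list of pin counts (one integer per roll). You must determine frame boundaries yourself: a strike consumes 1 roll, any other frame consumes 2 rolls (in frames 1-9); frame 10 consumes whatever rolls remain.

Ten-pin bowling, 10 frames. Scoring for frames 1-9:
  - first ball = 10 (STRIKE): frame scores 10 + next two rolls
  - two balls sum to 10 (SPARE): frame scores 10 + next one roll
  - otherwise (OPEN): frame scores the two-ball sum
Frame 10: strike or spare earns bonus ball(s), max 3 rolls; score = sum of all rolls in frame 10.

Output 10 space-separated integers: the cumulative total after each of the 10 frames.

Frame 1: STRIKE. 10 + next two rolls (6+3) = 19. Cumulative: 19
Frame 2: OPEN (6+3=9). Cumulative: 28
Frame 3: STRIKE. 10 + next two rolls (10+10) = 30. Cumulative: 58
Frame 4: STRIKE. 10 + next two rolls (10+0) = 20. Cumulative: 78
Frame 5: STRIKE. 10 + next two rolls (0+9) = 19. Cumulative: 97
Frame 6: OPEN (0+9=9). Cumulative: 106
Frame 7: SPARE (0+10=10). 10 + next roll (4) = 14. Cumulative: 120
Frame 8: OPEN (4+4=8). Cumulative: 128
Frame 9: SPARE (9+1=10). 10 + next roll (2) = 12. Cumulative: 140
Frame 10: OPEN. Sum of all frame-10 rolls (2+0) = 2. Cumulative: 142

Answer: 19 28 58 78 97 106 120 128 140 142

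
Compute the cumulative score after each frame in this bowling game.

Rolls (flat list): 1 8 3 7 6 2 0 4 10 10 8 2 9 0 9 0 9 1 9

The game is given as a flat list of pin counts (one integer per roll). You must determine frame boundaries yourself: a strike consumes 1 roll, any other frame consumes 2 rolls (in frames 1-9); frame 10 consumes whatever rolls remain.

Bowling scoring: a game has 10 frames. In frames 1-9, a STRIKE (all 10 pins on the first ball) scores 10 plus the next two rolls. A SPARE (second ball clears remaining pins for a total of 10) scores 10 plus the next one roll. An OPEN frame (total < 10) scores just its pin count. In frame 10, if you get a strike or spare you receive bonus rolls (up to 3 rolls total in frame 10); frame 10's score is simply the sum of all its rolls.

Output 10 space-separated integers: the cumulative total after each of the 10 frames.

Frame 1: OPEN (1+8=9). Cumulative: 9
Frame 2: SPARE (3+7=10). 10 + next roll (6) = 16. Cumulative: 25
Frame 3: OPEN (6+2=8). Cumulative: 33
Frame 4: OPEN (0+4=4). Cumulative: 37
Frame 5: STRIKE. 10 + next two rolls (10+8) = 28. Cumulative: 65
Frame 6: STRIKE. 10 + next two rolls (8+2) = 20. Cumulative: 85
Frame 7: SPARE (8+2=10). 10 + next roll (9) = 19. Cumulative: 104
Frame 8: OPEN (9+0=9). Cumulative: 113
Frame 9: OPEN (9+0=9). Cumulative: 122
Frame 10: SPARE. Sum of all frame-10 rolls (9+1+9) = 19. Cumulative: 141

Answer: 9 25 33 37 65 85 104 113 122 141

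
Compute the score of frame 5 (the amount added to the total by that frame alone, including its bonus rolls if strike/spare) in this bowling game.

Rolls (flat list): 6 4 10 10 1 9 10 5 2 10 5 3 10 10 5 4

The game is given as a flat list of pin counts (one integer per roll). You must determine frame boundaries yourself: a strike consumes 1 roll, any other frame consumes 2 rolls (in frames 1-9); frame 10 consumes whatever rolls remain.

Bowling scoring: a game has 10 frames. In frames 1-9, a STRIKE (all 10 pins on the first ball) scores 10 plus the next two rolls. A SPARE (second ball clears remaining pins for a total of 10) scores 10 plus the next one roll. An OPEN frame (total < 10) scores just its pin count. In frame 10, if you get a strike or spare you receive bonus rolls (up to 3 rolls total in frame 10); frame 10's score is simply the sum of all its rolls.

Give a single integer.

Answer: 17

Derivation:
Frame 1: SPARE (6+4=10). 10 + next roll (10) = 20. Cumulative: 20
Frame 2: STRIKE. 10 + next two rolls (10+1) = 21. Cumulative: 41
Frame 3: STRIKE. 10 + next two rolls (1+9) = 20. Cumulative: 61
Frame 4: SPARE (1+9=10). 10 + next roll (10) = 20. Cumulative: 81
Frame 5: STRIKE. 10 + next two rolls (5+2) = 17. Cumulative: 98
Frame 6: OPEN (5+2=7). Cumulative: 105
Frame 7: STRIKE. 10 + next two rolls (5+3) = 18. Cumulative: 123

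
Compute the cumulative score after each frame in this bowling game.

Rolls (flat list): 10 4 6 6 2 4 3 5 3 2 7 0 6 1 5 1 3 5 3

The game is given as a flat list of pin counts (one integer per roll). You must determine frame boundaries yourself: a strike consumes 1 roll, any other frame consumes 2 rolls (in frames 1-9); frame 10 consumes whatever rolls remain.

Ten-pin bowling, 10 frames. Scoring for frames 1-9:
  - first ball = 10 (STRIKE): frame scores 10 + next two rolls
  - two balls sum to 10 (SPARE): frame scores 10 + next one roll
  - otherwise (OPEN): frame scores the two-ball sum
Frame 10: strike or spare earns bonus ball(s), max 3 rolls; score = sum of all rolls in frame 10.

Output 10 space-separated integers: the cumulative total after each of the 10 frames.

Frame 1: STRIKE. 10 + next two rolls (4+6) = 20. Cumulative: 20
Frame 2: SPARE (4+6=10). 10 + next roll (6) = 16. Cumulative: 36
Frame 3: OPEN (6+2=8). Cumulative: 44
Frame 4: OPEN (4+3=7). Cumulative: 51
Frame 5: OPEN (5+3=8). Cumulative: 59
Frame 6: OPEN (2+7=9). Cumulative: 68
Frame 7: OPEN (0+6=6). Cumulative: 74
Frame 8: OPEN (1+5=6). Cumulative: 80
Frame 9: OPEN (1+3=4). Cumulative: 84
Frame 10: OPEN. Sum of all frame-10 rolls (5+3) = 8. Cumulative: 92

Answer: 20 36 44 51 59 68 74 80 84 92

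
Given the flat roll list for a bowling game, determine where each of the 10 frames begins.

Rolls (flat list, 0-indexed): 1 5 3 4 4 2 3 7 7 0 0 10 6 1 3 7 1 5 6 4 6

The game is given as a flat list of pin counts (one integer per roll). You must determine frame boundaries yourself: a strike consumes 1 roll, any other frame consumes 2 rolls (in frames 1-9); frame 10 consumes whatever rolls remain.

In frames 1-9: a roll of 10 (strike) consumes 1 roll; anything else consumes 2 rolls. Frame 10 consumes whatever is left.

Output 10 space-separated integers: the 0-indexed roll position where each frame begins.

Answer: 0 2 4 6 8 10 12 14 16 18

Derivation:
Frame 1 starts at roll index 0: rolls=1,5 (sum=6), consumes 2 rolls
Frame 2 starts at roll index 2: rolls=3,4 (sum=7), consumes 2 rolls
Frame 3 starts at roll index 4: rolls=4,2 (sum=6), consumes 2 rolls
Frame 4 starts at roll index 6: rolls=3,7 (sum=10), consumes 2 rolls
Frame 5 starts at roll index 8: rolls=7,0 (sum=7), consumes 2 rolls
Frame 6 starts at roll index 10: rolls=0,10 (sum=10), consumes 2 rolls
Frame 7 starts at roll index 12: rolls=6,1 (sum=7), consumes 2 rolls
Frame 8 starts at roll index 14: rolls=3,7 (sum=10), consumes 2 rolls
Frame 9 starts at roll index 16: rolls=1,5 (sum=6), consumes 2 rolls
Frame 10 starts at roll index 18: 3 remaining rolls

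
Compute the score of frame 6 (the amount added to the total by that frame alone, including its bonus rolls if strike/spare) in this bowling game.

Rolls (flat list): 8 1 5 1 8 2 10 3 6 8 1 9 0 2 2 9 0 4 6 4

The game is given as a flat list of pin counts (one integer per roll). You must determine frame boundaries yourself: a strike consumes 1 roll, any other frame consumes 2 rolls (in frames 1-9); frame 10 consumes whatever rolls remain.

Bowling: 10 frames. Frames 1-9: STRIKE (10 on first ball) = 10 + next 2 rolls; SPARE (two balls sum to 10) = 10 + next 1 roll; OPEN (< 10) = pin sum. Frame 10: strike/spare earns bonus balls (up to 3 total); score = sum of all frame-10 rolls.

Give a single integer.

Frame 1: OPEN (8+1=9). Cumulative: 9
Frame 2: OPEN (5+1=6). Cumulative: 15
Frame 3: SPARE (8+2=10). 10 + next roll (10) = 20. Cumulative: 35
Frame 4: STRIKE. 10 + next two rolls (3+6) = 19. Cumulative: 54
Frame 5: OPEN (3+6=9). Cumulative: 63
Frame 6: OPEN (8+1=9). Cumulative: 72
Frame 7: OPEN (9+0=9). Cumulative: 81
Frame 8: OPEN (2+2=4). Cumulative: 85

Answer: 9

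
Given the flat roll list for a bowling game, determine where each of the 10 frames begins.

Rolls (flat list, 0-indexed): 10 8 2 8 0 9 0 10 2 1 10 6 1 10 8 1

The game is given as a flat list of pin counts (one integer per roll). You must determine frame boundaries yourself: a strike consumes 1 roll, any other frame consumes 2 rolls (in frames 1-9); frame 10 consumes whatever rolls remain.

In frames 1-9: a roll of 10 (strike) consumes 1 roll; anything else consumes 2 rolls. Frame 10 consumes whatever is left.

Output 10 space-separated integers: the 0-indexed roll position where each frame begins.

Frame 1 starts at roll index 0: roll=10 (strike), consumes 1 roll
Frame 2 starts at roll index 1: rolls=8,2 (sum=10), consumes 2 rolls
Frame 3 starts at roll index 3: rolls=8,0 (sum=8), consumes 2 rolls
Frame 4 starts at roll index 5: rolls=9,0 (sum=9), consumes 2 rolls
Frame 5 starts at roll index 7: roll=10 (strike), consumes 1 roll
Frame 6 starts at roll index 8: rolls=2,1 (sum=3), consumes 2 rolls
Frame 7 starts at roll index 10: roll=10 (strike), consumes 1 roll
Frame 8 starts at roll index 11: rolls=6,1 (sum=7), consumes 2 rolls
Frame 9 starts at roll index 13: roll=10 (strike), consumes 1 roll
Frame 10 starts at roll index 14: 2 remaining rolls

Answer: 0 1 3 5 7 8 10 11 13 14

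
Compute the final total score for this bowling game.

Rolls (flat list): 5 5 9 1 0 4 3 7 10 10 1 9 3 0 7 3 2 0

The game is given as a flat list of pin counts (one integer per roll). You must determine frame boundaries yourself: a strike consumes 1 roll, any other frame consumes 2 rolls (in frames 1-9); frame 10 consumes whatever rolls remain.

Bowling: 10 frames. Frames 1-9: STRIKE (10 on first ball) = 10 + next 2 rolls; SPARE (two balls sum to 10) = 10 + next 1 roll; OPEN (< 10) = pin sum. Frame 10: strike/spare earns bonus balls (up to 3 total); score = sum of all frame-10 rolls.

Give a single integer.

Frame 1: SPARE (5+5=10). 10 + next roll (9) = 19. Cumulative: 19
Frame 2: SPARE (9+1=10). 10 + next roll (0) = 10. Cumulative: 29
Frame 3: OPEN (0+4=4). Cumulative: 33
Frame 4: SPARE (3+7=10). 10 + next roll (10) = 20. Cumulative: 53
Frame 5: STRIKE. 10 + next two rolls (10+1) = 21. Cumulative: 74
Frame 6: STRIKE. 10 + next two rolls (1+9) = 20. Cumulative: 94
Frame 7: SPARE (1+9=10). 10 + next roll (3) = 13. Cumulative: 107
Frame 8: OPEN (3+0=3). Cumulative: 110
Frame 9: SPARE (7+3=10). 10 + next roll (2) = 12. Cumulative: 122
Frame 10: OPEN. Sum of all frame-10 rolls (2+0) = 2. Cumulative: 124

Answer: 124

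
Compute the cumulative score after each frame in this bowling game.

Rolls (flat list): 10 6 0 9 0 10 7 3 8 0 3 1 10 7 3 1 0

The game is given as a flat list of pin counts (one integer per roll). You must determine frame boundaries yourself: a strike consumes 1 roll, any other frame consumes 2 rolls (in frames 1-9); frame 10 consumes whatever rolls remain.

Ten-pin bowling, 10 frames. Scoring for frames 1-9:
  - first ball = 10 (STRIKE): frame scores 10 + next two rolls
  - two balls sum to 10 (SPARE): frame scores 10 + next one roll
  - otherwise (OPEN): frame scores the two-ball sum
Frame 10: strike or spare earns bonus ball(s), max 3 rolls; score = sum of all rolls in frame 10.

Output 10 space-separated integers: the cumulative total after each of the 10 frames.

Answer: 16 22 31 51 69 77 81 101 112 113

Derivation:
Frame 1: STRIKE. 10 + next two rolls (6+0) = 16. Cumulative: 16
Frame 2: OPEN (6+0=6). Cumulative: 22
Frame 3: OPEN (9+0=9). Cumulative: 31
Frame 4: STRIKE. 10 + next two rolls (7+3) = 20. Cumulative: 51
Frame 5: SPARE (7+3=10). 10 + next roll (8) = 18. Cumulative: 69
Frame 6: OPEN (8+0=8). Cumulative: 77
Frame 7: OPEN (3+1=4). Cumulative: 81
Frame 8: STRIKE. 10 + next two rolls (7+3) = 20. Cumulative: 101
Frame 9: SPARE (7+3=10). 10 + next roll (1) = 11. Cumulative: 112
Frame 10: OPEN. Sum of all frame-10 rolls (1+0) = 1. Cumulative: 113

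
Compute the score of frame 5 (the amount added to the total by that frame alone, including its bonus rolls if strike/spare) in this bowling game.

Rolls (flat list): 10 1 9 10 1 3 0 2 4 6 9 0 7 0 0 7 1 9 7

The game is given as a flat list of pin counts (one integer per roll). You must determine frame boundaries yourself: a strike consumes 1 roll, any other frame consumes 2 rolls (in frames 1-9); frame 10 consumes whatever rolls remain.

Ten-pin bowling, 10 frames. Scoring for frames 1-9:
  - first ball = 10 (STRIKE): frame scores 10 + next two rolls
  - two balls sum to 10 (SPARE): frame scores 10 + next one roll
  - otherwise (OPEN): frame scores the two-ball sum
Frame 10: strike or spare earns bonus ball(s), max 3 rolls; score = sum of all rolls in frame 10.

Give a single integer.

Answer: 2

Derivation:
Frame 1: STRIKE. 10 + next two rolls (1+9) = 20. Cumulative: 20
Frame 2: SPARE (1+9=10). 10 + next roll (10) = 20. Cumulative: 40
Frame 3: STRIKE. 10 + next two rolls (1+3) = 14. Cumulative: 54
Frame 4: OPEN (1+3=4). Cumulative: 58
Frame 5: OPEN (0+2=2). Cumulative: 60
Frame 6: SPARE (4+6=10). 10 + next roll (9) = 19. Cumulative: 79
Frame 7: OPEN (9+0=9). Cumulative: 88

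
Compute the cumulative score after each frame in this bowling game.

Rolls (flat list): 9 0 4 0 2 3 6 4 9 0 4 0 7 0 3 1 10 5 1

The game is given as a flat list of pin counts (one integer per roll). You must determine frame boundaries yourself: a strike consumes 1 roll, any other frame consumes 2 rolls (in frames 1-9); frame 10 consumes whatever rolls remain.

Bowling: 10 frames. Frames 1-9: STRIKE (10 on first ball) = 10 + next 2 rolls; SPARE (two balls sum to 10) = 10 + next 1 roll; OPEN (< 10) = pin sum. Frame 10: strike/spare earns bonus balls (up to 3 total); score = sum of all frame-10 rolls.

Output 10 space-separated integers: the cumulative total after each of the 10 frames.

Answer: 9 13 18 37 46 50 57 61 77 83

Derivation:
Frame 1: OPEN (9+0=9). Cumulative: 9
Frame 2: OPEN (4+0=4). Cumulative: 13
Frame 3: OPEN (2+3=5). Cumulative: 18
Frame 4: SPARE (6+4=10). 10 + next roll (9) = 19. Cumulative: 37
Frame 5: OPEN (9+0=9). Cumulative: 46
Frame 6: OPEN (4+0=4). Cumulative: 50
Frame 7: OPEN (7+0=7). Cumulative: 57
Frame 8: OPEN (3+1=4). Cumulative: 61
Frame 9: STRIKE. 10 + next two rolls (5+1) = 16. Cumulative: 77
Frame 10: OPEN. Sum of all frame-10 rolls (5+1) = 6. Cumulative: 83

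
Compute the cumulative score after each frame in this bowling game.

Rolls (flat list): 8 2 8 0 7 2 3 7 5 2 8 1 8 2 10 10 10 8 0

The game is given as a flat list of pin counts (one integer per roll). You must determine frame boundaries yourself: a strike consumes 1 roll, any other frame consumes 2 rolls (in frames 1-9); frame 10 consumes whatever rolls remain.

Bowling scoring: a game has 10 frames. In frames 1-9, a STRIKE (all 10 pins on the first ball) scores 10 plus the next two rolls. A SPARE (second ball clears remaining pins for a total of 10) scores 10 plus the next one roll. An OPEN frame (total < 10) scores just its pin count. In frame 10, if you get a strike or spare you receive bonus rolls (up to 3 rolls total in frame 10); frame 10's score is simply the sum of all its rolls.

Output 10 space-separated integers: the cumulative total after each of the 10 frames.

Answer: 18 26 35 50 57 66 86 116 144 162

Derivation:
Frame 1: SPARE (8+2=10). 10 + next roll (8) = 18. Cumulative: 18
Frame 2: OPEN (8+0=8). Cumulative: 26
Frame 3: OPEN (7+2=9). Cumulative: 35
Frame 4: SPARE (3+7=10). 10 + next roll (5) = 15. Cumulative: 50
Frame 5: OPEN (5+2=7). Cumulative: 57
Frame 6: OPEN (8+1=9). Cumulative: 66
Frame 7: SPARE (8+2=10). 10 + next roll (10) = 20. Cumulative: 86
Frame 8: STRIKE. 10 + next two rolls (10+10) = 30. Cumulative: 116
Frame 9: STRIKE. 10 + next two rolls (10+8) = 28. Cumulative: 144
Frame 10: STRIKE. Sum of all frame-10 rolls (10+8+0) = 18. Cumulative: 162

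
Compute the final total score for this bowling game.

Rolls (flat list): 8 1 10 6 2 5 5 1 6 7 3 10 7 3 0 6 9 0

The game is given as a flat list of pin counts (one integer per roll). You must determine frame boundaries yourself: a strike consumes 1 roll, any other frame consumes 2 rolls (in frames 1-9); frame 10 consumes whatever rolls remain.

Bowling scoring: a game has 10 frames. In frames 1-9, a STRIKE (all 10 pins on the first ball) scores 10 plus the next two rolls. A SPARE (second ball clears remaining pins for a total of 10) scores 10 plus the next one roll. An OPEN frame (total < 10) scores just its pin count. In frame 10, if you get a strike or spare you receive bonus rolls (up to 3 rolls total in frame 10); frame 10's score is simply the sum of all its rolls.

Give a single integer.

Frame 1: OPEN (8+1=9). Cumulative: 9
Frame 2: STRIKE. 10 + next two rolls (6+2) = 18. Cumulative: 27
Frame 3: OPEN (6+2=8). Cumulative: 35
Frame 4: SPARE (5+5=10). 10 + next roll (1) = 11. Cumulative: 46
Frame 5: OPEN (1+6=7). Cumulative: 53
Frame 6: SPARE (7+3=10). 10 + next roll (10) = 20. Cumulative: 73
Frame 7: STRIKE. 10 + next two rolls (7+3) = 20. Cumulative: 93
Frame 8: SPARE (7+3=10). 10 + next roll (0) = 10. Cumulative: 103
Frame 9: OPEN (0+6=6). Cumulative: 109
Frame 10: OPEN. Sum of all frame-10 rolls (9+0) = 9. Cumulative: 118

Answer: 118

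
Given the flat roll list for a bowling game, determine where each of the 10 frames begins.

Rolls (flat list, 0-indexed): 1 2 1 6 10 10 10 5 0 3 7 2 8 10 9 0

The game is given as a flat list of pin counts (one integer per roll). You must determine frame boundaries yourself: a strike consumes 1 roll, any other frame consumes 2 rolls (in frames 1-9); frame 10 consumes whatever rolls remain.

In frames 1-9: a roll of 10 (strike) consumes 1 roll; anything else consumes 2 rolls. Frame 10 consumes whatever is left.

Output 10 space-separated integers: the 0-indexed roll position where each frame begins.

Answer: 0 2 4 5 6 7 9 11 13 14

Derivation:
Frame 1 starts at roll index 0: rolls=1,2 (sum=3), consumes 2 rolls
Frame 2 starts at roll index 2: rolls=1,6 (sum=7), consumes 2 rolls
Frame 3 starts at roll index 4: roll=10 (strike), consumes 1 roll
Frame 4 starts at roll index 5: roll=10 (strike), consumes 1 roll
Frame 5 starts at roll index 6: roll=10 (strike), consumes 1 roll
Frame 6 starts at roll index 7: rolls=5,0 (sum=5), consumes 2 rolls
Frame 7 starts at roll index 9: rolls=3,7 (sum=10), consumes 2 rolls
Frame 8 starts at roll index 11: rolls=2,8 (sum=10), consumes 2 rolls
Frame 9 starts at roll index 13: roll=10 (strike), consumes 1 roll
Frame 10 starts at roll index 14: 2 remaining rolls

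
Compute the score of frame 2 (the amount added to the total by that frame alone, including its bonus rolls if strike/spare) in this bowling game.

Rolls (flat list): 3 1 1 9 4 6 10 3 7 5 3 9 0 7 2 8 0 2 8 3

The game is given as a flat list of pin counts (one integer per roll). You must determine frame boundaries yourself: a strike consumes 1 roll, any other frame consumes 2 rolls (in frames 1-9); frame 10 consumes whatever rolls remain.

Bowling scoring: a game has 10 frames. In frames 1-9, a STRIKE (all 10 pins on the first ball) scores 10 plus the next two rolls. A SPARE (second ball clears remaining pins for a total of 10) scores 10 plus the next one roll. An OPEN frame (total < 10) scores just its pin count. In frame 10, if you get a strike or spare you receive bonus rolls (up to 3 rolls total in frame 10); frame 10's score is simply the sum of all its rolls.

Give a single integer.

Frame 1: OPEN (3+1=4). Cumulative: 4
Frame 2: SPARE (1+9=10). 10 + next roll (4) = 14. Cumulative: 18
Frame 3: SPARE (4+6=10). 10 + next roll (10) = 20. Cumulative: 38
Frame 4: STRIKE. 10 + next two rolls (3+7) = 20. Cumulative: 58

Answer: 14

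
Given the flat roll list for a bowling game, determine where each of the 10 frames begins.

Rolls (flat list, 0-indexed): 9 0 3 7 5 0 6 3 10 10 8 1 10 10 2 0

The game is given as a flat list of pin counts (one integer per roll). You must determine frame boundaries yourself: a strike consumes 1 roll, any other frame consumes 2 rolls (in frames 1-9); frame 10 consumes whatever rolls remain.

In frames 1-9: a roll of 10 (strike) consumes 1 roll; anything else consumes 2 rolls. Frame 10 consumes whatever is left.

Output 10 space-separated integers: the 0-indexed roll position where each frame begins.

Answer: 0 2 4 6 8 9 10 12 13 14

Derivation:
Frame 1 starts at roll index 0: rolls=9,0 (sum=9), consumes 2 rolls
Frame 2 starts at roll index 2: rolls=3,7 (sum=10), consumes 2 rolls
Frame 3 starts at roll index 4: rolls=5,0 (sum=5), consumes 2 rolls
Frame 4 starts at roll index 6: rolls=6,3 (sum=9), consumes 2 rolls
Frame 5 starts at roll index 8: roll=10 (strike), consumes 1 roll
Frame 6 starts at roll index 9: roll=10 (strike), consumes 1 roll
Frame 7 starts at roll index 10: rolls=8,1 (sum=9), consumes 2 rolls
Frame 8 starts at roll index 12: roll=10 (strike), consumes 1 roll
Frame 9 starts at roll index 13: roll=10 (strike), consumes 1 roll
Frame 10 starts at roll index 14: 2 remaining rolls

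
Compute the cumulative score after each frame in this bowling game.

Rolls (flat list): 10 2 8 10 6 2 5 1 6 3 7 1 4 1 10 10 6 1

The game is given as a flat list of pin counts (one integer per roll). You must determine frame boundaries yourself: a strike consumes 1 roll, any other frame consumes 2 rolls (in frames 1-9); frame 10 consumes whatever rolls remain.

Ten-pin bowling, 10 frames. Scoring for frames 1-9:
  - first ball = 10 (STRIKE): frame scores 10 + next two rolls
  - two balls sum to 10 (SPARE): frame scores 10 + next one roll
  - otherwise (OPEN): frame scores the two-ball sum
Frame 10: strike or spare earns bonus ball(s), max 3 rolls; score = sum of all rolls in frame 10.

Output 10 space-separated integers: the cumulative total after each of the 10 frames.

Frame 1: STRIKE. 10 + next two rolls (2+8) = 20. Cumulative: 20
Frame 2: SPARE (2+8=10). 10 + next roll (10) = 20. Cumulative: 40
Frame 3: STRIKE. 10 + next two rolls (6+2) = 18. Cumulative: 58
Frame 4: OPEN (6+2=8). Cumulative: 66
Frame 5: OPEN (5+1=6). Cumulative: 72
Frame 6: OPEN (6+3=9). Cumulative: 81
Frame 7: OPEN (7+1=8). Cumulative: 89
Frame 8: OPEN (4+1=5). Cumulative: 94
Frame 9: STRIKE. 10 + next two rolls (10+6) = 26. Cumulative: 120
Frame 10: STRIKE. Sum of all frame-10 rolls (10+6+1) = 17. Cumulative: 137

Answer: 20 40 58 66 72 81 89 94 120 137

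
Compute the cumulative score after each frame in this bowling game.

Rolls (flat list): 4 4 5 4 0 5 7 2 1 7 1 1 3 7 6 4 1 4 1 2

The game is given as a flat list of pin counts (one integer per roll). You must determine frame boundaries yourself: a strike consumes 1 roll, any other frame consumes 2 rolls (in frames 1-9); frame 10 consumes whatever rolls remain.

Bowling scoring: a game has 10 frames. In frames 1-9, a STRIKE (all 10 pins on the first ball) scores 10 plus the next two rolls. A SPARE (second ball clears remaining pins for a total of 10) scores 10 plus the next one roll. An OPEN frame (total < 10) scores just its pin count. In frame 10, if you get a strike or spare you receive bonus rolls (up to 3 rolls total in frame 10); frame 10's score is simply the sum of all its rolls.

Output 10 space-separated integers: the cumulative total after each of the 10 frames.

Answer: 8 17 22 31 39 41 57 68 73 76

Derivation:
Frame 1: OPEN (4+4=8). Cumulative: 8
Frame 2: OPEN (5+4=9). Cumulative: 17
Frame 3: OPEN (0+5=5). Cumulative: 22
Frame 4: OPEN (7+2=9). Cumulative: 31
Frame 5: OPEN (1+7=8). Cumulative: 39
Frame 6: OPEN (1+1=2). Cumulative: 41
Frame 7: SPARE (3+7=10). 10 + next roll (6) = 16. Cumulative: 57
Frame 8: SPARE (6+4=10). 10 + next roll (1) = 11. Cumulative: 68
Frame 9: OPEN (1+4=5). Cumulative: 73
Frame 10: OPEN. Sum of all frame-10 rolls (1+2) = 3. Cumulative: 76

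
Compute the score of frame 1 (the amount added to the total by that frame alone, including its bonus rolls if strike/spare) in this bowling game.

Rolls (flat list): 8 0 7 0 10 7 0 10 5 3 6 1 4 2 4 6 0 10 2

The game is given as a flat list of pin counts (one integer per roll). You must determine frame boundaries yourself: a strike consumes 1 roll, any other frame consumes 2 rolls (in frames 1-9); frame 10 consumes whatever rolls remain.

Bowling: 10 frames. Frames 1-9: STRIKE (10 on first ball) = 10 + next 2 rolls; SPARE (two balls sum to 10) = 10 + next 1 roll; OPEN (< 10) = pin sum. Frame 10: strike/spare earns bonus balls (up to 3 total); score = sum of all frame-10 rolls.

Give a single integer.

Answer: 8

Derivation:
Frame 1: OPEN (8+0=8). Cumulative: 8
Frame 2: OPEN (7+0=7). Cumulative: 15
Frame 3: STRIKE. 10 + next two rolls (7+0) = 17. Cumulative: 32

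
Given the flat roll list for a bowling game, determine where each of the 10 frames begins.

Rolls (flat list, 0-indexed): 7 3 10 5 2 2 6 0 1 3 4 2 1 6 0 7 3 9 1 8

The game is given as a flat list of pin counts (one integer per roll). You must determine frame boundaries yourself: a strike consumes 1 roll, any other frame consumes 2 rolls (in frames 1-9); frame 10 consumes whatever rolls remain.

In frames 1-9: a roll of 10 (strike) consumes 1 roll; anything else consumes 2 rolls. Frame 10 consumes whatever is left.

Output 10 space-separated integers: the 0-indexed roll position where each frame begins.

Answer: 0 2 3 5 7 9 11 13 15 17

Derivation:
Frame 1 starts at roll index 0: rolls=7,3 (sum=10), consumes 2 rolls
Frame 2 starts at roll index 2: roll=10 (strike), consumes 1 roll
Frame 3 starts at roll index 3: rolls=5,2 (sum=7), consumes 2 rolls
Frame 4 starts at roll index 5: rolls=2,6 (sum=8), consumes 2 rolls
Frame 5 starts at roll index 7: rolls=0,1 (sum=1), consumes 2 rolls
Frame 6 starts at roll index 9: rolls=3,4 (sum=7), consumes 2 rolls
Frame 7 starts at roll index 11: rolls=2,1 (sum=3), consumes 2 rolls
Frame 8 starts at roll index 13: rolls=6,0 (sum=6), consumes 2 rolls
Frame 9 starts at roll index 15: rolls=7,3 (sum=10), consumes 2 rolls
Frame 10 starts at roll index 17: 3 remaining rolls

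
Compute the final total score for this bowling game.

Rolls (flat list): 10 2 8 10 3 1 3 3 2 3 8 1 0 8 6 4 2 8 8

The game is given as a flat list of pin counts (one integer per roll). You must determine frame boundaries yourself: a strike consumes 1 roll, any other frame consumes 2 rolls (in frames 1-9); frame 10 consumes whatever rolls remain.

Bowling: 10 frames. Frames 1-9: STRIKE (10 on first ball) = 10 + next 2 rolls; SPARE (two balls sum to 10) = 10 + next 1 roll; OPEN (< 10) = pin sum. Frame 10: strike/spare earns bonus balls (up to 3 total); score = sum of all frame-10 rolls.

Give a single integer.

Answer: 116

Derivation:
Frame 1: STRIKE. 10 + next two rolls (2+8) = 20. Cumulative: 20
Frame 2: SPARE (2+8=10). 10 + next roll (10) = 20. Cumulative: 40
Frame 3: STRIKE. 10 + next two rolls (3+1) = 14. Cumulative: 54
Frame 4: OPEN (3+1=4). Cumulative: 58
Frame 5: OPEN (3+3=6). Cumulative: 64
Frame 6: OPEN (2+3=5). Cumulative: 69
Frame 7: OPEN (8+1=9). Cumulative: 78
Frame 8: OPEN (0+8=8). Cumulative: 86
Frame 9: SPARE (6+4=10). 10 + next roll (2) = 12. Cumulative: 98
Frame 10: SPARE. Sum of all frame-10 rolls (2+8+8) = 18. Cumulative: 116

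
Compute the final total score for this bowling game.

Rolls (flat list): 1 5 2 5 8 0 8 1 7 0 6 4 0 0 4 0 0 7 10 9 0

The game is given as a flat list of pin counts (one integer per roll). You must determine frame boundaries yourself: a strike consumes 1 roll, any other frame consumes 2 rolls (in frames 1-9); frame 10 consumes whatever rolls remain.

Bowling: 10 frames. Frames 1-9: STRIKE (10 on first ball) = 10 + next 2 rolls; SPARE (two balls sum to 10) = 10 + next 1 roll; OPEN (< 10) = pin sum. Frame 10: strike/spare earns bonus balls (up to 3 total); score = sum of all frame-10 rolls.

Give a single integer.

Answer: 77

Derivation:
Frame 1: OPEN (1+5=6). Cumulative: 6
Frame 2: OPEN (2+5=7). Cumulative: 13
Frame 3: OPEN (8+0=8). Cumulative: 21
Frame 4: OPEN (8+1=9). Cumulative: 30
Frame 5: OPEN (7+0=7). Cumulative: 37
Frame 6: SPARE (6+4=10). 10 + next roll (0) = 10. Cumulative: 47
Frame 7: OPEN (0+0=0). Cumulative: 47
Frame 8: OPEN (4+0=4). Cumulative: 51
Frame 9: OPEN (0+7=7). Cumulative: 58
Frame 10: STRIKE. Sum of all frame-10 rolls (10+9+0) = 19. Cumulative: 77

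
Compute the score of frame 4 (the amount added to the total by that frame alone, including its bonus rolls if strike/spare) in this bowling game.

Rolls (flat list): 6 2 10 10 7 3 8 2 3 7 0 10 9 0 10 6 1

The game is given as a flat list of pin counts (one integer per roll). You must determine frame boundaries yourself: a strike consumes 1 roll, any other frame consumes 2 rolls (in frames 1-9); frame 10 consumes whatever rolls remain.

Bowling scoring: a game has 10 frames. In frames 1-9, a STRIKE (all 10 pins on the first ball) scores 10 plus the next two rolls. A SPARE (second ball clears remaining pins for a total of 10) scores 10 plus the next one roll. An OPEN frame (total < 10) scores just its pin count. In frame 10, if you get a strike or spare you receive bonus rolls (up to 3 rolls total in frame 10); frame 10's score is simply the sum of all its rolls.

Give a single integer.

Frame 1: OPEN (6+2=8). Cumulative: 8
Frame 2: STRIKE. 10 + next two rolls (10+7) = 27. Cumulative: 35
Frame 3: STRIKE. 10 + next two rolls (7+3) = 20. Cumulative: 55
Frame 4: SPARE (7+3=10). 10 + next roll (8) = 18. Cumulative: 73
Frame 5: SPARE (8+2=10). 10 + next roll (3) = 13. Cumulative: 86
Frame 6: SPARE (3+7=10). 10 + next roll (0) = 10. Cumulative: 96

Answer: 18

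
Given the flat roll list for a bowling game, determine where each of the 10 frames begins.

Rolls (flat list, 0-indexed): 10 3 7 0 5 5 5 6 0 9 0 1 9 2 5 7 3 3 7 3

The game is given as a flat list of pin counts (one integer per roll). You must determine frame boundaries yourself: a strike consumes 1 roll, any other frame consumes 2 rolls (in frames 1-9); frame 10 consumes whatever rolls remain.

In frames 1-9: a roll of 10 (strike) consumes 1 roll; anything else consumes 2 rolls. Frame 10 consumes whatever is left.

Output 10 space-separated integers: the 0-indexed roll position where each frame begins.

Frame 1 starts at roll index 0: roll=10 (strike), consumes 1 roll
Frame 2 starts at roll index 1: rolls=3,7 (sum=10), consumes 2 rolls
Frame 3 starts at roll index 3: rolls=0,5 (sum=5), consumes 2 rolls
Frame 4 starts at roll index 5: rolls=5,5 (sum=10), consumes 2 rolls
Frame 5 starts at roll index 7: rolls=6,0 (sum=6), consumes 2 rolls
Frame 6 starts at roll index 9: rolls=9,0 (sum=9), consumes 2 rolls
Frame 7 starts at roll index 11: rolls=1,9 (sum=10), consumes 2 rolls
Frame 8 starts at roll index 13: rolls=2,5 (sum=7), consumes 2 rolls
Frame 9 starts at roll index 15: rolls=7,3 (sum=10), consumes 2 rolls
Frame 10 starts at roll index 17: 3 remaining rolls

Answer: 0 1 3 5 7 9 11 13 15 17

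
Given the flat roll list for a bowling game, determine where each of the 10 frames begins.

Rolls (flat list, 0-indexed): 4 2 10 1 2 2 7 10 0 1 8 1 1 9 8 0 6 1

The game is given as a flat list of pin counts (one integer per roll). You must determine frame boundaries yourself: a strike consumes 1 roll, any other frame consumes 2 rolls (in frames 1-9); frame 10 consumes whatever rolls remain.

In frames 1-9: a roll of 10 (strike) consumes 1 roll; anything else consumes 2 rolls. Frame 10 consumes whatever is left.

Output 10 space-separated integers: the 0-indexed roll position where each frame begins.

Frame 1 starts at roll index 0: rolls=4,2 (sum=6), consumes 2 rolls
Frame 2 starts at roll index 2: roll=10 (strike), consumes 1 roll
Frame 3 starts at roll index 3: rolls=1,2 (sum=3), consumes 2 rolls
Frame 4 starts at roll index 5: rolls=2,7 (sum=9), consumes 2 rolls
Frame 5 starts at roll index 7: roll=10 (strike), consumes 1 roll
Frame 6 starts at roll index 8: rolls=0,1 (sum=1), consumes 2 rolls
Frame 7 starts at roll index 10: rolls=8,1 (sum=9), consumes 2 rolls
Frame 8 starts at roll index 12: rolls=1,9 (sum=10), consumes 2 rolls
Frame 9 starts at roll index 14: rolls=8,0 (sum=8), consumes 2 rolls
Frame 10 starts at roll index 16: 2 remaining rolls

Answer: 0 2 3 5 7 8 10 12 14 16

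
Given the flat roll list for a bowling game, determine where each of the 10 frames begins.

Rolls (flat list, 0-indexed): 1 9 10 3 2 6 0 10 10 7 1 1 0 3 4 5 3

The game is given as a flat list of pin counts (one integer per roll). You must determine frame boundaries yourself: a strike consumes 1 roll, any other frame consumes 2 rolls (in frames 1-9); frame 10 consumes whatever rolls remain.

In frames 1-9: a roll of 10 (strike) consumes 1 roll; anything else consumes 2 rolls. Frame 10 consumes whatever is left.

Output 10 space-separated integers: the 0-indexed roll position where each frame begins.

Answer: 0 2 3 5 7 8 9 11 13 15

Derivation:
Frame 1 starts at roll index 0: rolls=1,9 (sum=10), consumes 2 rolls
Frame 2 starts at roll index 2: roll=10 (strike), consumes 1 roll
Frame 3 starts at roll index 3: rolls=3,2 (sum=5), consumes 2 rolls
Frame 4 starts at roll index 5: rolls=6,0 (sum=6), consumes 2 rolls
Frame 5 starts at roll index 7: roll=10 (strike), consumes 1 roll
Frame 6 starts at roll index 8: roll=10 (strike), consumes 1 roll
Frame 7 starts at roll index 9: rolls=7,1 (sum=8), consumes 2 rolls
Frame 8 starts at roll index 11: rolls=1,0 (sum=1), consumes 2 rolls
Frame 9 starts at roll index 13: rolls=3,4 (sum=7), consumes 2 rolls
Frame 10 starts at roll index 15: 2 remaining rolls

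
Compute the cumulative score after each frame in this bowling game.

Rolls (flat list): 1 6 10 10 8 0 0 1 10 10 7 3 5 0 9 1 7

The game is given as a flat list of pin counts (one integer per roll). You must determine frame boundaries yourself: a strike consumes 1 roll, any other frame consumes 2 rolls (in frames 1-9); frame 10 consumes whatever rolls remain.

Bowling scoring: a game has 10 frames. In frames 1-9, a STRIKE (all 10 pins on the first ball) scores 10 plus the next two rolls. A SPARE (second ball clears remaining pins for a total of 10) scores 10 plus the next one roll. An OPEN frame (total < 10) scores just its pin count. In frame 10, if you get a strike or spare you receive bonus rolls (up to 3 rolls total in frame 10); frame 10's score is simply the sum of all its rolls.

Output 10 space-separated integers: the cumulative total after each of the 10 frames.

Answer: 7 35 53 61 62 89 109 124 129 146

Derivation:
Frame 1: OPEN (1+6=7). Cumulative: 7
Frame 2: STRIKE. 10 + next two rolls (10+8) = 28. Cumulative: 35
Frame 3: STRIKE. 10 + next two rolls (8+0) = 18. Cumulative: 53
Frame 4: OPEN (8+0=8). Cumulative: 61
Frame 5: OPEN (0+1=1). Cumulative: 62
Frame 6: STRIKE. 10 + next two rolls (10+7) = 27. Cumulative: 89
Frame 7: STRIKE. 10 + next two rolls (7+3) = 20. Cumulative: 109
Frame 8: SPARE (7+3=10). 10 + next roll (5) = 15. Cumulative: 124
Frame 9: OPEN (5+0=5). Cumulative: 129
Frame 10: SPARE. Sum of all frame-10 rolls (9+1+7) = 17. Cumulative: 146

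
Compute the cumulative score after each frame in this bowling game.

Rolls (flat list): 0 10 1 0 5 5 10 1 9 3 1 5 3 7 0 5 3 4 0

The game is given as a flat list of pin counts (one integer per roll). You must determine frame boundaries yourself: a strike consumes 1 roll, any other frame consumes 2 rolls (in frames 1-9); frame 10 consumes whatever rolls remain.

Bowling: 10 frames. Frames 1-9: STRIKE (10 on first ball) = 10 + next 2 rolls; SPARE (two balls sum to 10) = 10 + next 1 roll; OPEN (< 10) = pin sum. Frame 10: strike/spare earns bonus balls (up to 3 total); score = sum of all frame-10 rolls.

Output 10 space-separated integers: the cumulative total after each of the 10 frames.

Frame 1: SPARE (0+10=10). 10 + next roll (1) = 11. Cumulative: 11
Frame 2: OPEN (1+0=1). Cumulative: 12
Frame 3: SPARE (5+5=10). 10 + next roll (10) = 20. Cumulative: 32
Frame 4: STRIKE. 10 + next two rolls (1+9) = 20. Cumulative: 52
Frame 5: SPARE (1+9=10). 10 + next roll (3) = 13. Cumulative: 65
Frame 6: OPEN (3+1=4). Cumulative: 69
Frame 7: OPEN (5+3=8). Cumulative: 77
Frame 8: OPEN (7+0=7). Cumulative: 84
Frame 9: OPEN (5+3=8). Cumulative: 92
Frame 10: OPEN. Sum of all frame-10 rolls (4+0) = 4. Cumulative: 96

Answer: 11 12 32 52 65 69 77 84 92 96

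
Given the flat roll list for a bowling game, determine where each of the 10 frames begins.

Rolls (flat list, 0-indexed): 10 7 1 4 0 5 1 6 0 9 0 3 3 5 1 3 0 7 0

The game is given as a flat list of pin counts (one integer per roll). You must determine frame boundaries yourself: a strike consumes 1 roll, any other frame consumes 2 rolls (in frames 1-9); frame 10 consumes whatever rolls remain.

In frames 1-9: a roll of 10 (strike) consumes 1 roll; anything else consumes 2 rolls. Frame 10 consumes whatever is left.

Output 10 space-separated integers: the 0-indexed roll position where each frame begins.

Frame 1 starts at roll index 0: roll=10 (strike), consumes 1 roll
Frame 2 starts at roll index 1: rolls=7,1 (sum=8), consumes 2 rolls
Frame 3 starts at roll index 3: rolls=4,0 (sum=4), consumes 2 rolls
Frame 4 starts at roll index 5: rolls=5,1 (sum=6), consumes 2 rolls
Frame 5 starts at roll index 7: rolls=6,0 (sum=6), consumes 2 rolls
Frame 6 starts at roll index 9: rolls=9,0 (sum=9), consumes 2 rolls
Frame 7 starts at roll index 11: rolls=3,3 (sum=6), consumes 2 rolls
Frame 8 starts at roll index 13: rolls=5,1 (sum=6), consumes 2 rolls
Frame 9 starts at roll index 15: rolls=3,0 (sum=3), consumes 2 rolls
Frame 10 starts at roll index 17: 2 remaining rolls

Answer: 0 1 3 5 7 9 11 13 15 17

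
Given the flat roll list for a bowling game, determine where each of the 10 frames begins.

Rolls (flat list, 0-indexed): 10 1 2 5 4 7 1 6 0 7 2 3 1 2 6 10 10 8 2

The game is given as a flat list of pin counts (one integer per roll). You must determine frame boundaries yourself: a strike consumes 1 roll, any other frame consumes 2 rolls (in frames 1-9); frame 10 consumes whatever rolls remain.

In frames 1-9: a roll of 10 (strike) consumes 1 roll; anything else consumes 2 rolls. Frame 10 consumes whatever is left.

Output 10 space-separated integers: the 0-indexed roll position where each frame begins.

Frame 1 starts at roll index 0: roll=10 (strike), consumes 1 roll
Frame 2 starts at roll index 1: rolls=1,2 (sum=3), consumes 2 rolls
Frame 3 starts at roll index 3: rolls=5,4 (sum=9), consumes 2 rolls
Frame 4 starts at roll index 5: rolls=7,1 (sum=8), consumes 2 rolls
Frame 5 starts at roll index 7: rolls=6,0 (sum=6), consumes 2 rolls
Frame 6 starts at roll index 9: rolls=7,2 (sum=9), consumes 2 rolls
Frame 7 starts at roll index 11: rolls=3,1 (sum=4), consumes 2 rolls
Frame 8 starts at roll index 13: rolls=2,6 (sum=8), consumes 2 rolls
Frame 9 starts at roll index 15: roll=10 (strike), consumes 1 roll
Frame 10 starts at roll index 16: 3 remaining rolls

Answer: 0 1 3 5 7 9 11 13 15 16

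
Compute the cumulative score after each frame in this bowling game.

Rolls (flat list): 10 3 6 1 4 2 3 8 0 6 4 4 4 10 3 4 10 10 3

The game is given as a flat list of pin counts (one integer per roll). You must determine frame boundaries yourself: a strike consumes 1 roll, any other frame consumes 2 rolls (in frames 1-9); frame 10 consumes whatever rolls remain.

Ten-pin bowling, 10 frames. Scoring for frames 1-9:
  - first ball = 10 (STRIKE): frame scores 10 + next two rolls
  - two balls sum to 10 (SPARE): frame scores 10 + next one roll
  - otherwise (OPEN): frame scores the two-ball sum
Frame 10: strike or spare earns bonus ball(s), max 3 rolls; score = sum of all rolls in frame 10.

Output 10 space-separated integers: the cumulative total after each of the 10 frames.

Answer: 19 28 33 38 46 60 68 85 92 115

Derivation:
Frame 1: STRIKE. 10 + next two rolls (3+6) = 19. Cumulative: 19
Frame 2: OPEN (3+6=9). Cumulative: 28
Frame 3: OPEN (1+4=5). Cumulative: 33
Frame 4: OPEN (2+3=5). Cumulative: 38
Frame 5: OPEN (8+0=8). Cumulative: 46
Frame 6: SPARE (6+4=10). 10 + next roll (4) = 14. Cumulative: 60
Frame 7: OPEN (4+4=8). Cumulative: 68
Frame 8: STRIKE. 10 + next two rolls (3+4) = 17. Cumulative: 85
Frame 9: OPEN (3+4=7). Cumulative: 92
Frame 10: STRIKE. Sum of all frame-10 rolls (10+10+3) = 23. Cumulative: 115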